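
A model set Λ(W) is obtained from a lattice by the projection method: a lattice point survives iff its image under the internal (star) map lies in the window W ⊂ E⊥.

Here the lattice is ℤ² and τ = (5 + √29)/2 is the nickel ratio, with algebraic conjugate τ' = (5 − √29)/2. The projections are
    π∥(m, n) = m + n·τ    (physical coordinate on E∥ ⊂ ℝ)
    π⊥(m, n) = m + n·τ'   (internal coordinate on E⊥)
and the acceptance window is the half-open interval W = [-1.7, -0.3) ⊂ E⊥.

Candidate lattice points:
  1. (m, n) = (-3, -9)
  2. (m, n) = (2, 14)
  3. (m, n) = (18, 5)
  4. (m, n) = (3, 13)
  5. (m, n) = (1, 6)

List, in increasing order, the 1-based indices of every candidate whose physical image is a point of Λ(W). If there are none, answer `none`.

Numerically τ ≈ 5.192582 and τ' = −1/τ ≈ -0.192582.
#1 (-3,-9): internal coord -3 + (-9)·τ' = -1.266758; -1.266758 ∈ [-1.7, -0.3) → IN Λ
#2 (2,14): internal coord 2 + (14)·τ' = -0.696154; -0.696154 ∈ [-1.7, -0.3) → IN Λ
#3 (18,5): internal coord 18 + (5)·τ' = +17.037088; +17.037088 ∉ [-1.7, -0.3) → out
#4 (3,13): internal coord 3 + (13)·τ' = +0.496429; +0.496429 ∉ [-1.7, -0.3) → out
#5 (1,6): internal coord 1 + (6)·τ' = -0.155494; -0.155494 ∉ [-1.7, -0.3) → out

1, 2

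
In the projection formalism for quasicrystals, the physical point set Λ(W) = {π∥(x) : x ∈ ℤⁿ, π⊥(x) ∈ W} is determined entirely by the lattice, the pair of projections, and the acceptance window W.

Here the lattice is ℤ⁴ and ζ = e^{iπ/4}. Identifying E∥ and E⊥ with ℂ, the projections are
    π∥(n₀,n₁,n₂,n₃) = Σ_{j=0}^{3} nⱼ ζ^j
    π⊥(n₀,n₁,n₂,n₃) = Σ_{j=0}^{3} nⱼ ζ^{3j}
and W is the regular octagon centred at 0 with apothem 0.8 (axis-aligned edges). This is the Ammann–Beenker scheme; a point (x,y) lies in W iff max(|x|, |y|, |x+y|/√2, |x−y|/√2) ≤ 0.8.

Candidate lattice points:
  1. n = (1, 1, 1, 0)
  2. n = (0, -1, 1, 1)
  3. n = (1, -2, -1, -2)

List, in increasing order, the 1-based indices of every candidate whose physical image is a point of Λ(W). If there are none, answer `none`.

1

Internal map: ζ^{3j} for j=0..3 gives (1,0), (−√2/2,√2/2), (0,−1), (√2/2,√2/2).
candidate 1: n = (1, 1, 1, 0) → π⊥ ≈ (+0.2929, -0.2929); max(|x|,|y|,|x±y|/√2) = 0.4142 ≤ 0.8 ⇒ ∈ W
candidate 2: n = (0, -1, 1, 1) → π⊥ ≈ (+1.4142, -1.0000); max(|x|,|y|,|x±y|/√2) = 1.7071 > 0.8 ⇒ ∉ W
candidate 3: n = (1, -2, -1, -2) → π⊥ ≈ (+1.0000, -1.8284); max(|x|,|y|,|x±y|/√2) = 2.0000 > 0.8 ⇒ ∉ W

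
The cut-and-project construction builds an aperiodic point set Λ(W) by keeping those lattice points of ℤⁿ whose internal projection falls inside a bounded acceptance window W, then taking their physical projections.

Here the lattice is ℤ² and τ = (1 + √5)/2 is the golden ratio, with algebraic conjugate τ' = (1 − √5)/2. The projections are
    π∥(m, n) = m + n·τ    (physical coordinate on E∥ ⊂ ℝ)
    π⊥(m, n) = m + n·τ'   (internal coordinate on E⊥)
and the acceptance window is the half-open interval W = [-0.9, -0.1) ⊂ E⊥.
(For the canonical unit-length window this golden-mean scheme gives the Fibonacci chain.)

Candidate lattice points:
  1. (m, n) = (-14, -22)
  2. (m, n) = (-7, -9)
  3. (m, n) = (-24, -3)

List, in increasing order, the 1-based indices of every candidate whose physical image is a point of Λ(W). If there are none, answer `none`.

τ' = (1−√5)/2 ≈ -0.6180.
candidate 1: (m,n)=(-14,-22) → π∥ = -14-22·τ ≈ -49.5967, π⊥ = -14-22·τ' ≈ -0.4033 ∈ [-0.9, -0.1) ⇒ IN Λ
candidate 2: (m,n)=(-7,-9) → π∥ = -7-9·τ ≈ -21.5623, π⊥ = -7-9·τ' ≈ -1.4377 ∉ [-0.9, -0.1) ⇒ out
candidate 3: (m,n)=(-24,-3) → π∥ = -24-3·τ ≈ -28.8541, π⊥ = -24-3·τ' ≈ -22.1459 ∉ [-0.9, -0.1) ⇒ out

1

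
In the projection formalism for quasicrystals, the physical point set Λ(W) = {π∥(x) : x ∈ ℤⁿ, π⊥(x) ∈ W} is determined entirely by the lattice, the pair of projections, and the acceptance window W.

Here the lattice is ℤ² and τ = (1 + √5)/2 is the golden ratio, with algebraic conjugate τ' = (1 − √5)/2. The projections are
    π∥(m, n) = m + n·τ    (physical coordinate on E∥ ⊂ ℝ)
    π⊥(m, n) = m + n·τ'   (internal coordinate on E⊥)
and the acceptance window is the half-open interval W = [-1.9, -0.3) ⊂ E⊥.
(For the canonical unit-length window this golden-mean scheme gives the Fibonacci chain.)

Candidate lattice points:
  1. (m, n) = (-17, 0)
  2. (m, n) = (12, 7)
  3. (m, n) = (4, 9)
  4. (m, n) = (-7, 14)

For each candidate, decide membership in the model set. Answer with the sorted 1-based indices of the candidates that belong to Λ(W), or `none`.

3

Numerically τ ≈ 1.618034 and τ' = −1/τ ≈ -0.618034.
candidate 1: (m,n)=(-17,0) → π∥ = -17+0·τ ≈ -17.000000, π⊥ = -17+0·τ' ≈ -17.000000 ∉ [-1.9, -0.3) ⇒ out
candidate 2: (m,n)=(12,7) → π∥ = 12+7·τ ≈ 23.326238, π⊥ = 12+7·τ' ≈ 7.673762 ∉ [-1.9, -0.3) ⇒ out
candidate 3: (m,n)=(4,9) → π∥ = 4+9·τ ≈ 18.562306, π⊥ = 4+9·τ' ≈ -1.562306 ∈ [-1.9, -0.3) ⇒ IN Λ
candidate 4: (m,n)=(-7,14) → π∥ = -7+14·τ ≈ 15.652476, π⊥ = -7+14·τ' ≈ -15.652476 ∉ [-1.9, -0.3) ⇒ out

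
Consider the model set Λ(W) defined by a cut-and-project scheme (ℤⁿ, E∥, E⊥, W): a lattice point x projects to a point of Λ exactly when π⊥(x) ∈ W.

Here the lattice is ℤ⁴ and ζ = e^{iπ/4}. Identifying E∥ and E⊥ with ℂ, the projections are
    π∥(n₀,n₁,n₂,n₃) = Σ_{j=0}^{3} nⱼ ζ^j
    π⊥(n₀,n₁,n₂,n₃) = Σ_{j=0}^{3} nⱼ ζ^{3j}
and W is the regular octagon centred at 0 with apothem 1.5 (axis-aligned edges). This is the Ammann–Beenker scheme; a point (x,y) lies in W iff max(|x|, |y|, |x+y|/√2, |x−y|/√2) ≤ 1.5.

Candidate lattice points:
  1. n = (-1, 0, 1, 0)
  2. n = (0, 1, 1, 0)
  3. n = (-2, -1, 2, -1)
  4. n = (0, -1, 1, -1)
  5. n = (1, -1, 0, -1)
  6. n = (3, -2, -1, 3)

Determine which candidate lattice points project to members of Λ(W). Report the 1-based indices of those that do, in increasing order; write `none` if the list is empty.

1, 2

With ζ = e^{iπ/4} the internal vectors are ζ^0,ζ^3,ζ^6,ζ^9.
candidate 1: n = (-1, 0, 1, 0) → π⊥ ≈ (-1.00000, -1.00000); max(|x|,|y|,|x±y|/√2) = 1.41421 ≤ 1.5 ⇒ ∈ W
candidate 2: n = (0, 1, 1, 0) → π⊥ ≈ (-0.70711, -0.29289); max(|x|,|y|,|x±y|/√2) = 0.70711 ≤ 1.5 ⇒ ∈ W
candidate 3: n = (-2, -1, 2, -1) → π⊥ ≈ (-2.00000, -3.41421); max(|x|,|y|,|x±y|/√2) = 3.82843 > 1.5 ⇒ ∉ W
candidate 4: n = (0, -1, 1, -1) → π⊥ ≈ (+0.00000, -2.41421); max(|x|,|y|,|x±y|/√2) = 2.41421 > 1.5 ⇒ ∉ W
candidate 5: n = (1, -1, 0, -1) → π⊥ ≈ (+1.00000, -1.41421); max(|x|,|y|,|x±y|/√2) = 1.70711 > 1.5 ⇒ ∉ W
candidate 6: n = (3, -2, -1, 3) → π⊥ ≈ (+6.53553, +1.70711); max(|x|,|y|,|x±y|/√2) = 6.53553 > 1.5 ⇒ ∉ W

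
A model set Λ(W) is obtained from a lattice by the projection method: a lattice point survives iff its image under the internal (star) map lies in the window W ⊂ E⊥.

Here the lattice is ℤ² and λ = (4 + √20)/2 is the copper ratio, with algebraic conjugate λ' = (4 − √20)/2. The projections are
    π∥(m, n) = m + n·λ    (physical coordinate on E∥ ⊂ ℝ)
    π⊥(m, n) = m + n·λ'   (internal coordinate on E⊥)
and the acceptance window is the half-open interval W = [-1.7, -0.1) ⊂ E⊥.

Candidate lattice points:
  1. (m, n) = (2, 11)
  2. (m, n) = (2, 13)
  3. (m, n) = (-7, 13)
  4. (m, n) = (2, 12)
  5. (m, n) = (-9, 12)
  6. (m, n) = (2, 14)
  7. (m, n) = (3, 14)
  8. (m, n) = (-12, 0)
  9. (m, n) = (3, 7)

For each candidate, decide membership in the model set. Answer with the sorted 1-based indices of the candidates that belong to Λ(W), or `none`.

1, 2, 4, 6, 7

Compute λ' = (4−√20)/2 = -0.23607, so π⊥(m,n) = m -0.23607·n.
candidate 1: (m,n)=(2,11) → π∥ = 2+11·λ ≈ 48.59675, π⊥ = 2+11·λ' ≈ -0.59675 ∈ [-1.7, -0.1) ⇒ IN Λ
candidate 2: (m,n)=(2,13) → π∥ = 2+13·λ ≈ 57.06888, π⊥ = 2+13·λ' ≈ -1.06888 ∈ [-1.7, -0.1) ⇒ IN Λ
candidate 3: (m,n)=(-7,13) → π∥ = -7+13·λ ≈ 48.06888, π⊥ = -7+13·λ' ≈ -10.06888 ∉ [-1.7, -0.1) ⇒ out
candidate 4: (m,n)=(2,12) → π∥ = 2+12·λ ≈ 52.83282, π⊥ = 2+12·λ' ≈ -0.83282 ∈ [-1.7, -0.1) ⇒ IN Λ
candidate 5: (m,n)=(-9,12) → π∥ = -9+12·λ ≈ 41.83282, π⊥ = -9+12·λ' ≈ -11.83282 ∉ [-1.7, -0.1) ⇒ out
candidate 6: (m,n)=(2,14) → π∥ = 2+14·λ ≈ 61.30495, π⊥ = 2+14·λ' ≈ -1.30495 ∈ [-1.7, -0.1) ⇒ IN Λ
candidate 7: (m,n)=(3,14) → π∥ = 3+14·λ ≈ 62.30495, π⊥ = 3+14·λ' ≈ -0.30495 ∈ [-1.7, -0.1) ⇒ IN Λ
candidate 8: (m,n)=(-12,0) → π∥ = -12+0·λ ≈ -12.00000, π⊥ = -12+0·λ' ≈ -12.00000 ∉ [-1.7, -0.1) ⇒ out
candidate 9: (m,n)=(3,7) → π∥ = 3+7·λ ≈ 32.65248, π⊥ = 3+7·λ' ≈ 1.34752 ∉ [-1.7, -0.1) ⇒ out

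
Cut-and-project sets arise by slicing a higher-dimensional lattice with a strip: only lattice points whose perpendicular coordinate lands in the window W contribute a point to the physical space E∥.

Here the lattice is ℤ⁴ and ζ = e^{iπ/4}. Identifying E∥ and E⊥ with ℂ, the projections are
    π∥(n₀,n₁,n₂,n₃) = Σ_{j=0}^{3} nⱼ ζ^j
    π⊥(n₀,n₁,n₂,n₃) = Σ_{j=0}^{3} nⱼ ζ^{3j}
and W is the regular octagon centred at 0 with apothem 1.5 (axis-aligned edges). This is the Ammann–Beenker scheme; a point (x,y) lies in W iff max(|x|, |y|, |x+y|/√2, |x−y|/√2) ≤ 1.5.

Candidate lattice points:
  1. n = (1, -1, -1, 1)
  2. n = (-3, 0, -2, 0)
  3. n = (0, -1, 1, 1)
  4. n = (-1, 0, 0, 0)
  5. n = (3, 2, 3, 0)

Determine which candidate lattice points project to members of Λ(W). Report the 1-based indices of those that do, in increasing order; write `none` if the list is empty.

4

Internal map: ζ^{3j} for j=0..3 gives (1,0), (−√2/2,√2/2), (0,−1), (√2/2,√2/2).
candidate 1: n = (1, -1, -1, 1) → π⊥ ≈ (+2.41421, +1.00000); max(|x|,|y|,|x±y|/√2) = 2.41421 > 1.5 ⇒ ∉ W
candidate 2: n = (-3, 0, -2, 0) → π⊥ ≈ (-3.00000, +2.00000); max(|x|,|y|,|x±y|/√2) = 3.53553 > 1.5 ⇒ ∉ W
candidate 3: n = (0, -1, 1, 1) → π⊥ ≈ (+1.41421, -1.00000); max(|x|,|y|,|x±y|/√2) = 1.70711 > 1.5 ⇒ ∉ W
candidate 4: n = (-1, 0, 0, 0) → π⊥ ≈ (-1.00000, +0.00000); max(|x|,|y|,|x±y|/√2) = 1.00000 ≤ 1.5 ⇒ ∈ W
candidate 5: n = (3, 2, 3, 0) → π⊥ ≈ (+1.58579, -1.58579); max(|x|,|y|,|x±y|/√2) = 2.24264 > 1.5 ⇒ ∉ W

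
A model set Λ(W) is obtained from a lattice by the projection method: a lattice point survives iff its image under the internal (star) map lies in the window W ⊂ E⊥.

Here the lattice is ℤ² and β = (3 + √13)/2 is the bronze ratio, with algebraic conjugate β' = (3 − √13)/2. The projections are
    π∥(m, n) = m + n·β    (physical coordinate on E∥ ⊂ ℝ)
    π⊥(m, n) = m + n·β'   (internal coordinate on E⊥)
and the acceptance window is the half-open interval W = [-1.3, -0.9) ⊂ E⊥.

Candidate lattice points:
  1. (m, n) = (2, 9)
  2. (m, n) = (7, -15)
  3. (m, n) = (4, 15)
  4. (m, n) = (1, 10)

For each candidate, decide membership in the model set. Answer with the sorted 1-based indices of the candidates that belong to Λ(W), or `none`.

none

β' = (3−√13)/2 ≈ -0.30278.
[1] lift (2,9): star map gives -0.72498; window check -1.3 ≤ -0.72498 < -0.9 is false → out
[2] lift (7,-15): star map gives 11.54163; window check -1.3 ≤ 11.54163 < -0.9 is false → out
[3] lift (4,15): star map gives -0.54163; window check -1.3 ≤ -0.54163 < -0.9 is false → out
[4] lift (1,10): star map gives -2.02776; window check -1.3 ≤ -2.02776 < -0.9 is false → out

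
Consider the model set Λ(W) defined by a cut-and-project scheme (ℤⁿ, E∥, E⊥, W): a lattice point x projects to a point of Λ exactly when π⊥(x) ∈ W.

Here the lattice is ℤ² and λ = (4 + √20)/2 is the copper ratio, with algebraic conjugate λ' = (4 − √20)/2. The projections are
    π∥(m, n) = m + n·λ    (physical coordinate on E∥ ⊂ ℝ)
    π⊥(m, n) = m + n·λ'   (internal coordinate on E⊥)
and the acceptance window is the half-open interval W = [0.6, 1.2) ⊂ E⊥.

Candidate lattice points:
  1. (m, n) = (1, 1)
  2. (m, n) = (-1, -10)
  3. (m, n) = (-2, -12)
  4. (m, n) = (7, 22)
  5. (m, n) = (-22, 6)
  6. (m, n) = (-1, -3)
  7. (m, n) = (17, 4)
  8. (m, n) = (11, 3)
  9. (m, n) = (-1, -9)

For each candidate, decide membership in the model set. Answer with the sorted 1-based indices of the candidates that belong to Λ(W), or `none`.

1, 3, 9

Compute λ' = (4−√20)/2 = -0.2361, so π⊥(m,n) = m -0.2361·n.
[1] lift (1,1): star map gives 0.7639; window check 0.6 ≤ 0.7639 < 1.2 is true → IN Λ
[2] lift (-1,-10): star map gives 1.3607; window check 0.6 ≤ 1.3607 < 1.2 is false → out
[3] lift (-2,-12): star map gives 0.8328; window check 0.6 ≤ 0.8328 < 1.2 is true → IN Λ
[4] lift (7,22): star map gives 1.8065; window check 0.6 ≤ 1.8065 < 1.2 is false → out
[5] lift (-22,6): star map gives -23.4164; window check 0.6 ≤ -23.4164 < 1.2 is false → out
[6] lift (-1,-3): star map gives -0.2918; window check 0.6 ≤ -0.2918 < 1.2 is false → out
[7] lift (17,4): star map gives 16.0557; window check 0.6 ≤ 16.0557 < 1.2 is false → out
[8] lift (11,3): star map gives 10.2918; window check 0.6 ≤ 10.2918 < 1.2 is false → out
[9] lift (-1,-9): star map gives 1.1246; window check 0.6 ≤ 1.1246 < 1.2 is true → IN Λ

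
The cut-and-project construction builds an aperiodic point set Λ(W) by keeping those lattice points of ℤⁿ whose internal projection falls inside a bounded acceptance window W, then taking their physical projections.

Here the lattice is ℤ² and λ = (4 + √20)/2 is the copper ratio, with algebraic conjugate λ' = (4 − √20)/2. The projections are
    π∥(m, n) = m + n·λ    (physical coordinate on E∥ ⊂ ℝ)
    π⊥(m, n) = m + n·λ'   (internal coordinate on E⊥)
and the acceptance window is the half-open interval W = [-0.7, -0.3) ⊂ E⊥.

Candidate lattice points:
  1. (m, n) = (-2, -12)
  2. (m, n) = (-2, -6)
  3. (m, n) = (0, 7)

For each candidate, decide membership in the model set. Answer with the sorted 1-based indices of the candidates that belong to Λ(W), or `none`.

2

Numerically λ ≈ 4.236068 and λ' = −1/λ ≈ -0.236068.
#1 (-2,-12): internal coord -2 + (-12)·λ' = +0.832816; +0.832816 ∉ [-0.7, -0.3) → out
#2 (-2,-6): internal coord -2 + (-6)·λ' = -0.583592; -0.583592 ∈ [-0.7, -0.3) → IN Λ
#3 (0,7): internal coord 0 + (7)·λ' = -1.652476; -1.652476 ∉ [-0.7, -0.3) → out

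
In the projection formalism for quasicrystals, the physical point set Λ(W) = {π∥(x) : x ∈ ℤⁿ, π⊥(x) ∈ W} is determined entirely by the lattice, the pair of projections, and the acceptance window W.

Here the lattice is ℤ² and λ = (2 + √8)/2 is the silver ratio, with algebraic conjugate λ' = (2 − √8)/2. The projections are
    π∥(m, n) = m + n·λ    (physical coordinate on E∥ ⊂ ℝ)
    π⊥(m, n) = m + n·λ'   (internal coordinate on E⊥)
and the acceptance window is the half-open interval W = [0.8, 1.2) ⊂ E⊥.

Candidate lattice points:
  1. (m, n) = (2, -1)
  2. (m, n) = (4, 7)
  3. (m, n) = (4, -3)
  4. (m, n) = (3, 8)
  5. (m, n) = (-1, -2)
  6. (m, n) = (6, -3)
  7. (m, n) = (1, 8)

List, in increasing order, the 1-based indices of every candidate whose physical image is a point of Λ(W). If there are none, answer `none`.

Compute λ' = (2−√8)/2 = -0.4142, so π⊥(m,n) = m -0.4142·n.
candidate 1: (m,n)=(2,-1) → π∥ = 2-1·λ ≈ -0.4142, π⊥ = 2-1·λ' ≈ 2.4142 ∉ [0.8, 1.2) ⇒ out
candidate 2: (m,n)=(4,7) → π∥ = 4+7·λ ≈ 20.8995, π⊥ = 4+7·λ' ≈ 1.1005 ∈ [0.8, 1.2) ⇒ IN Λ
candidate 3: (m,n)=(4,-3) → π∥ = 4-3·λ ≈ -3.2426, π⊥ = 4-3·λ' ≈ 5.2426 ∉ [0.8, 1.2) ⇒ out
candidate 4: (m,n)=(3,8) → π∥ = 3+8·λ ≈ 22.3137, π⊥ = 3+8·λ' ≈ -0.3137 ∉ [0.8, 1.2) ⇒ out
candidate 5: (m,n)=(-1,-2) → π∥ = -1-2·λ ≈ -5.8284, π⊥ = -1-2·λ' ≈ -0.1716 ∉ [0.8, 1.2) ⇒ out
candidate 6: (m,n)=(6,-3) → π∥ = 6-3·λ ≈ -1.2426, π⊥ = 6-3·λ' ≈ 7.2426 ∉ [0.8, 1.2) ⇒ out
candidate 7: (m,n)=(1,8) → π∥ = 1+8·λ ≈ 20.3137, π⊥ = 1+8·λ' ≈ -2.3137 ∉ [0.8, 1.2) ⇒ out

2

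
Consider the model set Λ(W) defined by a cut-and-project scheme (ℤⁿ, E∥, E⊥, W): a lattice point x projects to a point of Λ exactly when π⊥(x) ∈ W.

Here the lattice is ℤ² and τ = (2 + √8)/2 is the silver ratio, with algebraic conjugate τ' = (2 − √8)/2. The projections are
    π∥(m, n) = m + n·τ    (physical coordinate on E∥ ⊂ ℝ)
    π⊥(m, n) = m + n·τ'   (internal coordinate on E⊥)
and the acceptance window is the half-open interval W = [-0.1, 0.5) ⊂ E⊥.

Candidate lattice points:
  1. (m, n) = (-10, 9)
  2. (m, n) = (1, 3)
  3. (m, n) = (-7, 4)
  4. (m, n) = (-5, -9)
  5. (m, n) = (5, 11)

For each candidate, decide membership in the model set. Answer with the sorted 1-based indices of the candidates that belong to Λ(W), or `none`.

Numerically τ ≈ 2.4142 and τ' = −1/τ ≈ -0.4142.
candidate 1: (m,n)=(-10,9) → π∥ = -10+9·τ ≈ 11.7279, π⊥ = -10+9·τ' ≈ -13.7279 ∉ [-0.1, 0.5) ⇒ out
candidate 2: (m,n)=(1,3) → π∥ = 1+3·τ ≈ 8.2426, π⊥ = 1+3·τ' ≈ -0.2426 ∉ [-0.1, 0.5) ⇒ out
candidate 3: (m,n)=(-7,4) → π∥ = -7+4·τ ≈ 2.6569, π⊥ = -7+4·τ' ≈ -8.6569 ∉ [-0.1, 0.5) ⇒ out
candidate 4: (m,n)=(-5,-9) → π∥ = -5-9·τ ≈ -26.7279, π⊥ = -5-9·τ' ≈ -1.2721 ∉ [-0.1, 0.5) ⇒ out
candidate 5: (m,n)=(5,11) → π∥ = 5+11·τ ≈ 31.5563, π⊥ = 5+11·τ' ≈ 0.4437 ∈ [-0.1, 0.5) ⇒ IN Λ

5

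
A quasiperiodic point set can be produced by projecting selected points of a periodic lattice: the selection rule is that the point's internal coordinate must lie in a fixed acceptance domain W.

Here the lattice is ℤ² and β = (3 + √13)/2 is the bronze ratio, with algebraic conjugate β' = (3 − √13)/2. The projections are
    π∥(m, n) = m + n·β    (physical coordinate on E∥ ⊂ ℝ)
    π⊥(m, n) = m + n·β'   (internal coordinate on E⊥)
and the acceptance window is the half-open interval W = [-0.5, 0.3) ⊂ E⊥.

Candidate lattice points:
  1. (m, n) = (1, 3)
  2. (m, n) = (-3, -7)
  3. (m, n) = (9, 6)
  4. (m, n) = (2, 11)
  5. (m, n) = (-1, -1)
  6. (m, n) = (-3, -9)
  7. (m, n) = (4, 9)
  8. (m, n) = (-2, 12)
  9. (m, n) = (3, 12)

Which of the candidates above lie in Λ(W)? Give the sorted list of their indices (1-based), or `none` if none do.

Compute β' = (3−√13)/2 = -0.302776, so π⊥(m,n) = m -0.302776·n.
#1 (1,3): internal coord 1 + (3)·β' = +0.091673; +0.091673 ∈ [-0.5, 0.3) → IN Λ
#2 (-3,-7): internal coord -3 + (-7)·β' = -0.880571; -0.880571 ∉ [-0.5, 0.3) → out
#3 (9,6): internal coord 9 + (6)·β' = +7.183346; +7.183346 ∉ [-0.5, 0.3) → out
#4 (2,11): internal coord 2 + (11)·β' = -1.330532; -1.330532 ∉ [-0.5, 0.3) → out
#5 (-1,-1): internal coord -1 + (-1)·β' = -0.697224; -0.697224 ∉ [-0.5, 0.3) → out
#6 (-3,-9): internal coord -3 + (-9)·β' = -0.275019; -0.275019 ∈ [-0.5, 0.3) → IN Λ
#7 (4,9): internal coord 4 + (9)·β' = +1.275019; +1.275019 ∉ [-0.5, 0.3) → out
#8 (-2,12): internal coord -2 + (12)·β' = -5.633308; -5.633308 ∉ [-0.5, 0.3) → out
#9 (3,12): internal coord 3 + (12)·β' = -0.633308; -0.633308 ∉ [-0.5, 0.3) → out

1, 6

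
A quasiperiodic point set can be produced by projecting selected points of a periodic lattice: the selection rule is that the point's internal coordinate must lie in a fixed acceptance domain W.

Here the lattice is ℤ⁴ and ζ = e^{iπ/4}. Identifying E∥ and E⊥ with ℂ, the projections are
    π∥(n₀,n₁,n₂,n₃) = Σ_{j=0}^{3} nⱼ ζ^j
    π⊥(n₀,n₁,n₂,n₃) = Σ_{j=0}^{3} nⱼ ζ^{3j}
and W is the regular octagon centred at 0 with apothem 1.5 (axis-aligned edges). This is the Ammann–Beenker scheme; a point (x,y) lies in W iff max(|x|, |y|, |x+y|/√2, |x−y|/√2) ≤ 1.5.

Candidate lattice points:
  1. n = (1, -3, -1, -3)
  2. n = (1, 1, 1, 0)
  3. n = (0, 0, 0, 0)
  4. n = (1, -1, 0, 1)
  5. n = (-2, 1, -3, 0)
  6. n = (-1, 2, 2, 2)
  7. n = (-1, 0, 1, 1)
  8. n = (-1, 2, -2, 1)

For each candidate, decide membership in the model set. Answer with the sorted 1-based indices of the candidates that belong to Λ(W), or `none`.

2, 3, 6, 7

Internal map: ζ^{3j} for j=0..3 gives (1,0), (−√2/2,√2/2), (0,−1), (√2/2,√2/2).
candidate 1: n = (1, -3, -1, -3) → π⊥ ≈ (+1.000000, -3.242641); max(|x|,|y|,|x±y|/√2) = 3.242641 > 1.5 ⇒ ∉ W
candidate 2: n = (1, 1, 1, 0) → π⊥ ≈ (+0.292893, -0.292893); max(|x|,|y|,|x±y|/√2) = 0.414214 ≤ 1.5 ⇒ ∈ W
candidate 3: n = (0, 0, 0, 0) → π⊥ ≈ (+0.000000, +0.000000); max(|x|,|y|,|x±y|/√2) = 0.000000 ≤ 1.5 ⇒ ∈ W
candidate 4: n = (1, -1, 0, 1) → π⊥ ≈ (+2.414214, +0.000000); max(|x|,|y|,|x±y|/√2) = 2.414214 > 1.5 ⇒ ∉ W
candidate 5: n = (-2, 1, -3, 0) → π⊥ ≈ (-2.707107, +3.707107); max(|x|,|y|,|x±y|/√2) = 4.535534 > 1.5 ⇒ ∉ W
candidate 6: n = (-1, 2, 2, 2) → π⊥ ≈ (-1.000000, +0.828427); max(|x|,|y|,|x±y|/√2) = 1.292893 ≤ 1.5 ⇒ ∈ W
candidate 7: n = (-1, 0, 1, 1) → π⊥ ≈ (-0.292893, -0.292893); max(|x|,|y|,|x±y|/√2) = 0.414214 ≤ 1.5 ⇒ ∈ W
candidate 8: n = (-1, 2, -2, 1) → π⊥ ≈ (-1.707107, +4.121320); max(|x|,|y|,|x±y|/√2) = 4.121320 > 1.5 ⇒ ∉ W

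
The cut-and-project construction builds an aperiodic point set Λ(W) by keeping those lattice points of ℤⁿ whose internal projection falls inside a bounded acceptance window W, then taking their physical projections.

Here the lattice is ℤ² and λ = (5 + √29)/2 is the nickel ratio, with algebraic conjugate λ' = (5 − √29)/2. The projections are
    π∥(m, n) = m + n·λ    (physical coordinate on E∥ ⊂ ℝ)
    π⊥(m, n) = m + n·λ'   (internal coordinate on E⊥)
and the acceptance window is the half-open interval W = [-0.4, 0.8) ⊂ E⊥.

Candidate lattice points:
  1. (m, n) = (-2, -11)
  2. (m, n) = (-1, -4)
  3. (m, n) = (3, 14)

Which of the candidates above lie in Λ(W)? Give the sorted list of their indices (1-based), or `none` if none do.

λ' = (5−√29)/2 ≈ -0.19258.
#1 (-2,-11): internal coord -2 + (-11)·λ' = +0.11841; +0.11841 ∈ [-0.4, 0.8) → IN Λ
#2 (-1,-4): internal coord -1 + (-4)·λ' = -0.22967; -0.22967 ∈ [-0.4, 0.8) → IN Λ
#3 (3,14): internal coord 3 + (14)·λ' = +0.30385; +0.30385 ∈ [-0.4, 0.8) → IN Λ

1, 2, 3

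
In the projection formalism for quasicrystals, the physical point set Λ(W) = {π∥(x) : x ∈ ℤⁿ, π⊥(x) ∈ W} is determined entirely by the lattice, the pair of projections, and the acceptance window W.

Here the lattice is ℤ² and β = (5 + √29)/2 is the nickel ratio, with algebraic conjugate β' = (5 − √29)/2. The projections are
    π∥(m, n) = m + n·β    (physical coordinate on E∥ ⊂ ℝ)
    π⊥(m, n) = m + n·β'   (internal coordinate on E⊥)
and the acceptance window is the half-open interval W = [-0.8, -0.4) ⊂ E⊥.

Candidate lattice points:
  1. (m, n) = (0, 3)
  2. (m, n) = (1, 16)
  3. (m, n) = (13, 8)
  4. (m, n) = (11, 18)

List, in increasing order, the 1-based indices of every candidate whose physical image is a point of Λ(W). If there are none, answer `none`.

1

Numerically β ≈ 5.19258 and β' = −1/β ≈ -0.19258.
candidate 1: (m,n)=(0,3) → π∥ = 0+3·β ≈ 15.57775, π⊥ = 0+3·β' ≈ -0.57775 ∈ [-0.8, -0.4) ⇒ IN Λ
candidate 2: (m,n)=(1,16) → π∥ = 1+16·β ≈ 84.08132, π⊥ = 1+16·β' ≈ -2.08132 ∉ [-0.8, -0.4) ⇒ out
candidate 3: (m,n)=(13,8) → π∥ = 13+8·β ≈ 54.54066, π⊥ = 13+8·β' ≈ 11.45934 ∉ [-0.8, -0.4) ⇒ out
candidate 4: (m,n)=(11,18) → π∥ = 11+18·β ≈ 104.46648, π⊥ = 11+18·β' ≈ 7.53352 ∉ [-0.8, -0.4) ⇒ out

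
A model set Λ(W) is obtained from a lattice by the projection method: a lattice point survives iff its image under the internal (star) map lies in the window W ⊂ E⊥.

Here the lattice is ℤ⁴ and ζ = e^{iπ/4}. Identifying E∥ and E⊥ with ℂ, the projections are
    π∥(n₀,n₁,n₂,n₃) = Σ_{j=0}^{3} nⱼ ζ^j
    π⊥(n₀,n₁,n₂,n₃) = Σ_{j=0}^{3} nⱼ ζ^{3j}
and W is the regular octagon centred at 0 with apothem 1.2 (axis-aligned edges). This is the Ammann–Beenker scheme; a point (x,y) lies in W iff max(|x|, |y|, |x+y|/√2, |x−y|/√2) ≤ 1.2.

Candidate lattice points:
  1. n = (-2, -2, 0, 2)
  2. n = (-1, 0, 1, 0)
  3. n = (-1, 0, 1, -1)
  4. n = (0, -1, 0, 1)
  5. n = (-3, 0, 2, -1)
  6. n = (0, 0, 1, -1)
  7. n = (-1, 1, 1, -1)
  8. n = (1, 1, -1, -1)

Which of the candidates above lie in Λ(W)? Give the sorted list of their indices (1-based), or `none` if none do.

π⊥(n) = n₀ + n₁ζ³ + n₂ζ⁶ + n₃ζ⁹ where ζ = e^{iπ/4}.
#1 (-2, -2, 0, 2): internal (0.828427, 0.000000); octagon support 0.828427 vs apothem 1.2 → ∈ W
#2 (-1, 0, 1, 0): internal (-1.000000, -1.000000); octagon support 1.414214 vs apothem 1.2 → ∉ W
#3 (-1, 0, 1, -1): internal (-1.707107, -1.707107); octagon support 2.414214 vs apothem 1.2 → ∉ W
#4 (0, -1, 0, 1): internal (1.414214, 0.000000); octagon support 1.414214 vs apothem 1.2 → ∉ W
#5 (-3, 0, 2, -1): internal (-3.707107, -2.707107); octagon support 4.535534 vs apothem 1.2 → ∉ W
#6 (0, 0, 1, -1): internal (-0.707107, -1.707107); octagon support 1.707107 vs apothem 1.2 → ∉ W
#7 (-1, 1, 1, -1): internal (-2.414214, -1.000000); octagon support 2.414214 vs apothem 1.2 → ∉ W
#8 (1, 1, -1, -1): internal (-0.414214, 1.000000); octagon support 1.000000 vs apothem 1.2 → ∈ W

1, 8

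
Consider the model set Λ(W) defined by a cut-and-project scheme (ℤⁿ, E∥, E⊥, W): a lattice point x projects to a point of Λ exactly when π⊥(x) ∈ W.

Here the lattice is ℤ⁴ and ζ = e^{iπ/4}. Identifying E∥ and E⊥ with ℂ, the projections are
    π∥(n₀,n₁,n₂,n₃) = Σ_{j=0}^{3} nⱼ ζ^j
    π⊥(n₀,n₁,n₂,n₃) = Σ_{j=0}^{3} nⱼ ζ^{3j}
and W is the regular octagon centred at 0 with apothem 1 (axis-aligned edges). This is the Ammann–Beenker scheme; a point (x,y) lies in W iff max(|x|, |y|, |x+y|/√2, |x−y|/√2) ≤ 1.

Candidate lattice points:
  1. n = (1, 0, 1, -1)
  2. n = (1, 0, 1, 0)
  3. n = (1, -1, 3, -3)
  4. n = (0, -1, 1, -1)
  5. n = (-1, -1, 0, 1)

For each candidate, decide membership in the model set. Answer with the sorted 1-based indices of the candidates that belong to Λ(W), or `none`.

5

With ζ = e^{iπ/4} the internal vectors are ζ^0,ζ^3,ζ^6,ζ^9.
candidate 1: n = (1, 0, 1, -1) → π⊥ ≈ (+0.29289, -1.70711); max(|x|,|y|,|x±y|/√2) = 1.70711 > 1 ⇒ ∉ W
candidate 2: n = (1, 0, 1, 0) → π⊥ ≈ (+1.00000, -1.00000); max(|x|,|y|,|x±y|/√2) = 1.41421 > 1 ⇒ ∉ W
candidate 3: n = (1, -1, 3, -3) → π⊥ ≈ (-0.41421, -5.82843); max(|x|,|y|,|x±y|/√2) = 5.82843 > 1 ⇒ ∉ W
candidate 4: n = (0, -1, 1, -1) → π⊥ ≈ (+0.00000, -2.41421); max(|x|,|y|,|x±y|/√2) = 2.41421 > 1 ⇒ ∉ W
candidate 5: n = (-1, -1, 0, 1) → π⊥ ≈ (+0.41421, +0.00000); max(|x|,|y|,|x±y|/√2) = 0.41421 ≤ 1 ⇒ ∈ W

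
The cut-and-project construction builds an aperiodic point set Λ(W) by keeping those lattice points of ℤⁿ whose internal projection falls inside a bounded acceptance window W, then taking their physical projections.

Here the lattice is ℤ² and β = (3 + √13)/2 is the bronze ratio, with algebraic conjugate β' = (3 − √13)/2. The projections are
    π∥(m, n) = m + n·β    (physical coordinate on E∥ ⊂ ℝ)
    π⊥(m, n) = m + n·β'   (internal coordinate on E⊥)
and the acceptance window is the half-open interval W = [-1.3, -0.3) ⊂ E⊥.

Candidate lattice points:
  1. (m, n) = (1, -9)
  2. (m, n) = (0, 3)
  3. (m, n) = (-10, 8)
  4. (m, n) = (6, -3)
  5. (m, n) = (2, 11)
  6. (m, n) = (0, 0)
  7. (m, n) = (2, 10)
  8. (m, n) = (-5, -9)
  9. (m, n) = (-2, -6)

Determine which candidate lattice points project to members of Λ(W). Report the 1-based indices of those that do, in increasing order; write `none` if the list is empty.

β' = (3−√13)/2 ≈ -0.3028.
[1] lift (1,-9): star map gives 3.7250; window check -1.3 ≤ 3.7250 < -0.3 is false → out
[2] lift (0,3): star map gives -0.9083; window check -1.3 ≤ -0.9083 < -0.3 is true → IN Λ
[3] lift (-10,8): star map gives -12.4222; window check -1.3 ≤ -12.4222 < -0.3 is false → out
[4] lift (6,-3): star map gives 6.9083; window check -1.3 ≤ 6.9083 < -0.3 is false → out
[5] lift (2,11): star map gives -1.3305; window check -1.3 ≤ -1.3305 < -0.3 is false → out
[6] lift (0,0): star map gives 0.0000; window check -1.3 ≤ 0.0000 < -0.3 is false → out
[7] lift (2,10): star map gives -1.0278; window check -1.3 ≤ -1.0278 < -0.3 is true → IN Λ
[8] lift (-5,-9): star map gives -2.2750; window check -1.3 ≤ -2.2750 < -0.3 is false → out
[9] lift (-2,-6): star map gives -0.1833; window check -1.3 ≤ -0.1833 < -0.3 is false → out

2, 7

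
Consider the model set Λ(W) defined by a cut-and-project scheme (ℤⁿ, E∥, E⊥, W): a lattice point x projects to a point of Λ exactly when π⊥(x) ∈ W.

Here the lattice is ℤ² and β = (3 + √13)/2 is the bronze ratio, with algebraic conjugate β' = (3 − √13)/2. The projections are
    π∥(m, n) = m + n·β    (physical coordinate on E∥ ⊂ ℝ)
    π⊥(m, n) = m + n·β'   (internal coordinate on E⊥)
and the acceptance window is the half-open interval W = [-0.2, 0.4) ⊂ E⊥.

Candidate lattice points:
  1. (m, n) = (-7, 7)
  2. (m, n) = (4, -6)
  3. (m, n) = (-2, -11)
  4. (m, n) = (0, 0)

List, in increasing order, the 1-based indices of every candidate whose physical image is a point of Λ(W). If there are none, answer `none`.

4

Numerically β ≈ 3.302776 and β' = −1/β ≈ -0.302776.
[1] lift (-7,7): star map gives -9.119429; window check -0.2 ≤ -9.119429 < 0.4 is false → out
[2] lift (4,-6): star map gives 5.816654; window check -0.2 ≤ 5.816654 < 0.4 is false → out
[3] lift (-2,-11): star map gives 1.330532; window check -0.2 ≤ 1.330532 < 0.4 is false → out
[4] lift (0,0): star map gives 0.000000; window check -0.2 ≤ 0.000000 < 0.4 is true → IN Λ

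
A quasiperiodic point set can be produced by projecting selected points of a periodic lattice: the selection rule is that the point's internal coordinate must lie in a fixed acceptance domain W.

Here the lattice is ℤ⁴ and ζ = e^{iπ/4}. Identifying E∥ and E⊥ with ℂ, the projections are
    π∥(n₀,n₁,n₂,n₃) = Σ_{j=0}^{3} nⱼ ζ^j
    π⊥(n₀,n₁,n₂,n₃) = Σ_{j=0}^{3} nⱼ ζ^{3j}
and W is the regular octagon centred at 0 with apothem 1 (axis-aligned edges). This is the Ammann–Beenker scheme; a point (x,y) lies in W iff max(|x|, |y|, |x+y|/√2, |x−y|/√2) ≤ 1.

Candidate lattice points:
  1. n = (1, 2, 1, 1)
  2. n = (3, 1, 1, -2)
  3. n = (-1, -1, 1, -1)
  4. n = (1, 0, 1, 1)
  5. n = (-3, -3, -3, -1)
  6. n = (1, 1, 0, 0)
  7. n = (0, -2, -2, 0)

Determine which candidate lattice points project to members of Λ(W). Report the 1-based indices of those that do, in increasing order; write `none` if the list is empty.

6

π⊥(n) = n₀ + n₁ζ³ + n₂ζ⁶ + n₃ζ⁹ where ζ = e^{iπ/4}.
#1 (1, 2, 1, 1): internal (0.2929, 1.1213); octagon support 1.1213 vs apothem 1 → ∉ W
#2 (3, 1, 1, -2): internal (0.8787, -1.7071); octagon support 1.8284 vs apothem 1 → ∉ W
#3 (-1, -1, 1, -1): internal (-1.0000, -2.4142); octagon support 2.4142 vs apothem 1 → ∉ W
#4 (1, 0, 1, 1): internal (1.7071, -0.2929); octagon support 1.7071 vs apothem 1 → ∉ W
#5 (-3, -3, -3, -1): internal (-1.5858, 0.1716); octagon support 1.5858 vs apothem 1 → ∉ W
#6 (1, 1, 0, 0): internal (0.2929, 0.7071); octagon support 0.7071 vs apothem 1 → ∈ W
#7 (0, -2, -2, 0): internal (1.4142, 0.5858); octagon support 1.4142 vs apothem 1 → ∉ W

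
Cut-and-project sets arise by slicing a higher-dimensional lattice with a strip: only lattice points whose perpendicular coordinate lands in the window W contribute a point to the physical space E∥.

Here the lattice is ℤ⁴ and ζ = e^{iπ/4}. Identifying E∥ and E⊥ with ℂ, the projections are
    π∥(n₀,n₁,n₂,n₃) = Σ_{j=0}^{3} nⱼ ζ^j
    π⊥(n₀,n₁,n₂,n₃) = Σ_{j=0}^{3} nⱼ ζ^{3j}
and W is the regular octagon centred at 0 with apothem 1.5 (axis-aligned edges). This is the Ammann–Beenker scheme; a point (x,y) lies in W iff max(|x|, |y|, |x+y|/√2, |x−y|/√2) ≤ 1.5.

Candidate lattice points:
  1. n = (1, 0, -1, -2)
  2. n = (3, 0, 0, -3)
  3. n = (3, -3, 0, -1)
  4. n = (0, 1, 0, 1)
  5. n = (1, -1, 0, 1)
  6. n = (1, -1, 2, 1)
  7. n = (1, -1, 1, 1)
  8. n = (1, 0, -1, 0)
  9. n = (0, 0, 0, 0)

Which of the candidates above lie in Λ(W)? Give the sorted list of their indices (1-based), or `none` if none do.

1, 4, 8, 9

Internal map: ζ^{3j} for j=0..3 gives (1,0), (−√2/2,√2/2), (0,−1), (√2/2,√2/2).
candidate 1: n = (1, 0, -1, -2) → π⊥ ≈ (-0.4142, -0.4142); max(|x|,|y|,|x±y|/√2) = 0.5858 ≤ 1.5 ⇒ ∈ W
candidate 2: n = (3, 0, 0, -3) → π⊥ ≈ (+0.8787, -2.1213); max(|x|,|y|,|x±y|/√2) = 2.1213 > 1.5 ⇒ ∉ W
candidate 3: n = (3, -3, 0, -1) → π⊥ ≈ (+4.4142, -2.8284); max(|x|,|y|,|x±y|/√2) = 5.1213 > 1.5 ⇒ ∉ W
candidate 4: n = (0, 1, 0, 1) → π⊥ ≈ (+0.0000, +1.4142); max(|x|,|y|,|x±y|/√2) = 1.4142 ≤ 1.5 ⇒ ∈ W
candidate 5: n = (1, -1, 0, 1) → π⊥ ≈ (+2.4142, +0.0000); max(|x|,|y|,|x±y|/√2) = 2.4142 > 1.5 ⇒ ∉ W
candidate 6: n = (1, -1, 2, 1) → π⊥ ≈ (+2.4142, -2.0000); max(|x|,|y|,|x±y|/√2) = 3.1213 > 1.5 ⇒ ∉ W
candidate 7: n = (1, -1, 1, 1) → π⊥ ≈ (+2.4142, -1.0000); max(|x|,|y|,|x±y|/√2) = 2.4142 > 1.5 ⇒ ∉ W
candidate 8: n = (1, 0, -1, 0) → π⊥ ≈ (+1.0000, +1.0000); max(|x|,|y|,|x±y|/√2) = 1.4142 ≤ 1.5 ⇒ ∈ W
candidate 9: n = (0, 0, 0, 0) → π⊥ ≈ (+0.0000, +0.0000); max(|x|,|y|,|x±y|/√2) = 0.0000 ≤ 1.5 ⇒ ∈ W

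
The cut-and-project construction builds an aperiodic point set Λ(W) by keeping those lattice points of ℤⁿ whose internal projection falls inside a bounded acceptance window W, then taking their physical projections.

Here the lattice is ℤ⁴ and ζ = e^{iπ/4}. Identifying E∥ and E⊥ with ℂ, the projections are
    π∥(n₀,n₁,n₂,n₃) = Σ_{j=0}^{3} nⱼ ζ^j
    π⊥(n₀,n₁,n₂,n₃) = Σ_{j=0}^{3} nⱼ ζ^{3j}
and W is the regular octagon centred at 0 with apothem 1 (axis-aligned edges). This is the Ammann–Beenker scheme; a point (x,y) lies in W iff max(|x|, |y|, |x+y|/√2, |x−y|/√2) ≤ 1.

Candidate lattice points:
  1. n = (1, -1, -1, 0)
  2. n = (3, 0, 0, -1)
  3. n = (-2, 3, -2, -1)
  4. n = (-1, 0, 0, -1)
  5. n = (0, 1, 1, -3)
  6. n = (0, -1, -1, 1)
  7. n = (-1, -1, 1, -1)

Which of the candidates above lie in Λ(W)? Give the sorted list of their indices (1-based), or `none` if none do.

π⊥(n) = n₀ + n₁ζ³ + n₂ζ⁶ + n₃ζ⁹ where ζ = e^{iπ/4}.
#1 (1, -1, -1, 0): internal (1.707107, 0.292893); octagon support 1.707107 vs apothem 1 → ∉ W
#2 (3, 0, 0, -1): internal (2.292893, -0.707107); octagon support 2.292893 vs apothem 1 → ∉ W
#3 (-2, 3, -2, -1): internal (-4.828427, 3.414214); octagon support 5.828427 vs apothem 1 → ∉ W
#4 (-1, 0, 0, -1): internal (-1.707107, -0.707107); octagon support 1.707107 vs apothem 1 → ∉ W
#5 (0, 1, 1, -3): internal (-2.828427, -2.414214); octagon support 3.707107 vs apothem 1 → ∉ W
#6 (0, -1, -1, 1): internal (1.414214, 1.000000); octagon support 1.707107 vs apothem 1 → ∉ W
#7 (-1, -1, 1, -1): internal (-1.000000, -2.414214); octagon support 2.414214 vs apothem 1 → ∉ W

none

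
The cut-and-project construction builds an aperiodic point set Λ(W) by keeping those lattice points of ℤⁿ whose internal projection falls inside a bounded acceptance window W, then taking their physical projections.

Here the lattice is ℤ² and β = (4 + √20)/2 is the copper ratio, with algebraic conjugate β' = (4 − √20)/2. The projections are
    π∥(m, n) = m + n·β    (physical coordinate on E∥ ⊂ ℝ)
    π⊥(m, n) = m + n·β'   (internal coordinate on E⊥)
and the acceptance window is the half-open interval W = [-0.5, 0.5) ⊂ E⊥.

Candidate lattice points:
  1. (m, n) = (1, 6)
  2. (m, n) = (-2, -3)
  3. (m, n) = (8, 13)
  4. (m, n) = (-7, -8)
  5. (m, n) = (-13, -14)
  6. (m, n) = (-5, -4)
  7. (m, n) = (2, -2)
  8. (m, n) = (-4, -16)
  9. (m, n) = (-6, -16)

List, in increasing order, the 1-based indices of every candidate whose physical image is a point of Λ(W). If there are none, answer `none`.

1, 8

Compute β' = (4−√20)/2 = -0.236068, so π⊥(m,n) = m -0.236068·n.
candidate 1: (m,n)=(1,6) → π∥ = 1+6·β ≈ 26.416408, π⊥ = 1+6·β' ≈ -0.416408 ∈ [-0.5, 0.5) ⇒ IN Λ
candidate 2: (m,n)=(-2,-3) → π∥ = -2-3·β ≈ -14.708204, π⊥ = -2-3·β' ≈ -1.291796 ∉ [-0.5, 0.5) ⇒ out
candidate 3: (m,n)=(8,13) → π∥ = 8+13·β ≈ 63.068884, π⊥ = 8+13·β' ≈ 4.931116 ∉ [-0.5, 0.5) ⇒ out
candidate 4: (m,n)=(-7,-8) → π∥ = -7-8·β ≈ -40.888544, π⊥ = -7-8·β' ≈ -5.111456 ∉ [-0.5, 0.5) ⇒ out
candidate 5: (m,n)=(-13,-14) → π∥ = -13-14·β ≈ -72.304952, π⊥ = -13-14·β' ≈ -9.695048 ∉ [-0.5, 0.5) ⇒ out
candidate 6: (m,n)=(-5,-4) → π∥ = -5-4·β ≈ -21.944272, π⊥ = -5-4·β' ≈ -4.055728 ∉ [-0.5, 0.5) ⇒ out
candidate 7: (m,n)=(2,-2) → π∥ = 2-2·β ≈ -6.472136, π⊥ = 2-2·β' ≈ 2.472136 ∉ [-0.5, 0.5) ⇒ out
candidate 8: (m,n)=(-4,-16) → π∥ = -4-16·β ≈ -71.777088, π⊥ = -4-16·β' ≈ -0.222912 ∈ [-0.5, 0.5) ⇒ IN Λ
candidate 9: (m,n)=(-6,-16) → π∥ = -6-16·β ≈ -73.777088, π⊥ = -6-16·β' ≈ -2.222912 ∉ [-0.5, 0.5) ⇒ out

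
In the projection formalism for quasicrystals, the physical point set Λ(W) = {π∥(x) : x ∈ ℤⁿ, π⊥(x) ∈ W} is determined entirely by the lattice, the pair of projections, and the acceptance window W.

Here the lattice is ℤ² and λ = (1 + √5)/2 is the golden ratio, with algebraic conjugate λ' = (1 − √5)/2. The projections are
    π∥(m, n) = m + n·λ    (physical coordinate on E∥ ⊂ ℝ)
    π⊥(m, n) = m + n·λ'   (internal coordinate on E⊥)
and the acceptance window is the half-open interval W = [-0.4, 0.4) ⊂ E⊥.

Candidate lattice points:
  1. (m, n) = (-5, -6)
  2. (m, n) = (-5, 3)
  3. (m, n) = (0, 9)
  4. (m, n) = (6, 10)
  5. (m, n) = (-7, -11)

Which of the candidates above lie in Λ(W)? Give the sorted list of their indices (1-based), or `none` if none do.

4, 5

λ' = (1−√5)/2 ≈ -0.6180.
[1] lift (-5,-6): star map gives -1.2918; window check -0.4 ≤ -1.2918 < 0.4 is false → out
[2] lift (-5,3): star map gives -6.8541; window check -0.4 ≤ -6.8541 < 0.4 is false → out
[3] lift (0,9): star map gives -5.5623; window check -0.4 ≤ -5.5623 < 0.4 is false → out
[4] lift (6,10): star map gives -0.1803; window check -0.4 ≤ -0.1803 < 0.4 is true → IN Λ
[5] lift (-7,-11): star map gives -0.2016; window check -0.4 ≤ -0.2016 < 0.4 is true → IN Λ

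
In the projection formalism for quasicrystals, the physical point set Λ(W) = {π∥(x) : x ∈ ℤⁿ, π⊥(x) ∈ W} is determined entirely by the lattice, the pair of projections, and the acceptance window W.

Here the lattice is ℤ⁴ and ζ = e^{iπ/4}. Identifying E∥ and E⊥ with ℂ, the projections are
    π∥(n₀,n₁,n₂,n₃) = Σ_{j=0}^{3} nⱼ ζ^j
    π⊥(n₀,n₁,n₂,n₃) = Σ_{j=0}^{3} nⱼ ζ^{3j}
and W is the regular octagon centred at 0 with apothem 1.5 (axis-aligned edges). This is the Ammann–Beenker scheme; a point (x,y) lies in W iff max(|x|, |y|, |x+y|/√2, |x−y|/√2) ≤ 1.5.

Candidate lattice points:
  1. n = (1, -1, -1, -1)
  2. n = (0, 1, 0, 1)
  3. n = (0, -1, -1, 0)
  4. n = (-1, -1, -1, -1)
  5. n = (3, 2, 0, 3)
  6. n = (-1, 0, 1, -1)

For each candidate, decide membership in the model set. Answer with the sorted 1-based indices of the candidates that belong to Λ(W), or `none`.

1, 2, 3, 4

π⊥(n) = n₀ + n₁ζ³ + n₂ζ⁶ + n₃ζ⁹ where ζ = e^{iπ/4}.
#1 (1, -1, -1, -1): internal (1.00000, -0.41421); octagon support 1.00000 vs apothem 1.5 → ∈ W
#2 (0, 1, 0, 1): internal (0.00000, 1.41421); octagon support 1.41421 vs apothem 1.5 → ∈ W
#3 (0, -1, -1, 0): internal (0.70711, 0.29289); octagon support 0.70711 vs apothem 1.5 → ∈ W
#4 (-1, -1, -1, -1): internal (-1.00000, -0.41421); octagon support 1.00000 vs apothem 1.5 → ∈ W
#5 (3, 2, 0, 3): internal (3.70711, 3.53553); octagon support 5.12132 vs apothem 1.5 → ∉ W
#6 (-1, 0, 1, -1): internal (-1.70711, -1.70711); octagon support 2.41421 vs apothem 1.5 → ∉ W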